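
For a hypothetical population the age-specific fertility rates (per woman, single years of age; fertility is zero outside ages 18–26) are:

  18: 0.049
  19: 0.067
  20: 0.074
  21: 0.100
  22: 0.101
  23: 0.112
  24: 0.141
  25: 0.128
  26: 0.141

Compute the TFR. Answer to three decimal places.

Sum of ASFRs = 0.049 + 0.067 + 0.074 + 0.100 + 0.101 + 0.112 + 0.141 + 0.128 + 0.141 = 0.913
TFR = 0.913

0.913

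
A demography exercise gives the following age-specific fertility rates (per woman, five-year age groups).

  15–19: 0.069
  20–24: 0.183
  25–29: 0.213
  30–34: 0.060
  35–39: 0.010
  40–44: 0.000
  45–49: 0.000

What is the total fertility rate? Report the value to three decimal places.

2.675

Sum of ASFRs = 0.069 + 0.183 + 0.213 + 0.060 + 0.010 + 0.000 + 0.000 = 0.535
TFR = 5 × 0.535 = 2.675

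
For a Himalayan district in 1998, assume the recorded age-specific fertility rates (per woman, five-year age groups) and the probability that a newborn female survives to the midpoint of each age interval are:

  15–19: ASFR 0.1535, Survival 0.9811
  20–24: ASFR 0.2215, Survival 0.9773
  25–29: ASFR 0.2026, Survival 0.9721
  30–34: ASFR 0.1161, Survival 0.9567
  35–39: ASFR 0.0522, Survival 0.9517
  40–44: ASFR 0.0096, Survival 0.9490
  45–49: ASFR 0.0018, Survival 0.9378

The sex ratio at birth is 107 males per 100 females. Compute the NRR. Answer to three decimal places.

Proportion female at birth = 100 / (100 + 107) = 0.48309.
Per-age-group product (5 × ASFR × survival probability):
  15–19: 5 × 0.1535 × 0.9811 = 0.75299
  20–24: 5 × 0.2215 × 0.9773 = 1.08236
  25–29: 5 × 0.2026 × 0.9721 = 0.98474
  30–34: 5 × 0.1161 × 0.9567 = 0.55536
  35–39: 5 × 0.0522 × 0.9517 = 0.24839
  40–44: 5 × 0.0096 × 0.9490 = 0.04555
  45–49: 5 × 0.0018 × 0.9378 = 0.00844
Sum = 3.67783
NRR = 0.48309 × 3.67783 = 1.77672
With NRR above 1 the population is above replacement fertility.

1.777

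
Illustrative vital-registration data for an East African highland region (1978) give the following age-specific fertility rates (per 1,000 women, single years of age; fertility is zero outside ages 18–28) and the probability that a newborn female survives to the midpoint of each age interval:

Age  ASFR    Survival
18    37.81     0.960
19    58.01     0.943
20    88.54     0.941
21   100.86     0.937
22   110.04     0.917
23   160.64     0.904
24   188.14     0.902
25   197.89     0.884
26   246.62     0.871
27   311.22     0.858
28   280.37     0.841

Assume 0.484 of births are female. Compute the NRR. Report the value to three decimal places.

0.763

Proportion female at birth = 0.484.
Per-age-group product (1 × ASFR × survival probability):
  18: 1 × 37.81/1000 × 0.960 = 0.03630
  19: 1 × 58.01/1000 × 0.943 = 0.05470
  20: 1 × 88.54/1000 × 0.941 = 0.08332
  21: 1 × 100.86/1000 × 0.937 = 0.09451
  22: 1 × 110.04/1000 × 0.917 = 0.10091
  23: 1 × 160.64/1000 × 0.904 = 0.14522
  24: 1 × 188.14/1000 × 0.902 = 0.16970
  25: 1 × 197.89/1000 × 0.884 = 0.17493
  26: 1 × 246.62/1000 × 0.871 = 0.21481
  27: 1 × 311.22/1000 × 0.858 = 0.26703
  28: 1 × 280.37/1000 × 0.841 = 0.23579
Sum = 1.57722
NRR = 0.484 × 1.57722 = 0.76337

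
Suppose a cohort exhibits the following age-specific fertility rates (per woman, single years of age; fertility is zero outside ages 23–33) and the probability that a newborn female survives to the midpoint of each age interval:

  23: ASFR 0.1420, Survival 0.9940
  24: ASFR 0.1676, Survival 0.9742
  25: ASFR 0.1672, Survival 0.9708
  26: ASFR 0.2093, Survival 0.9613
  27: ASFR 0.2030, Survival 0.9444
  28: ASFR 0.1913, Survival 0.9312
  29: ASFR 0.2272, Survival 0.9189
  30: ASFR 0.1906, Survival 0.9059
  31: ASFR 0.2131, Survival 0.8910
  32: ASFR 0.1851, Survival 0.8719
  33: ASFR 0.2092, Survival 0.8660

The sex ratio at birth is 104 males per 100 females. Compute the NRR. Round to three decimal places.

Proportion female at birth = 100 / (100 + 104) = 0.49020.
Each age group contributes 1 × ASFR × survival:
  23: 1 × 0.1420 × 0.9940 = 0.14115
  24: 1 × 0.1676 × 0.9742 = 0.16328
  25: 1 × 0.1672 × 0.9708 = 0.16232
  26: 1 × 0.2093 × 0.9613 = 0.20120
  27: 1 × 0.2030 × 0.9444 = 0.19171
  28: 1 × 0.1913 × 0.9312 = 0.17814
  29: 1 × 0.2272 × 0.9189 = 0.20877
  30: 1 × 0.1906 × 0.9059 = 0.17266
  31: 1 × 0.2131 × 0.8910 = 0.18987
  32: 1 × 0.1851 × 0.8719 = 0.16139
  33: 1 × 0.2092 × 0.8660 = 0.18117
Sum = 1.95166
NRR = 0.49020 × 1.95166 = 0.95670

0.957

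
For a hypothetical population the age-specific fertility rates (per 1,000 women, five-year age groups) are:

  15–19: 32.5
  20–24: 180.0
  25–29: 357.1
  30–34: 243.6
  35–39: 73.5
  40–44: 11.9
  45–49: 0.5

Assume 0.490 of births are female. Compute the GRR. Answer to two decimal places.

2.20

Proportion female at birth = 0.490.
Sum of ASFRs = 32.5 + 180.0 + 357.1 + 243.6 + 73.5 + 11.9 + 0.5 = 899.1
TFR = 5 × 899.1 / 1000 = 4.4955
GRR = 0.490 × 4.4955 = 2.20280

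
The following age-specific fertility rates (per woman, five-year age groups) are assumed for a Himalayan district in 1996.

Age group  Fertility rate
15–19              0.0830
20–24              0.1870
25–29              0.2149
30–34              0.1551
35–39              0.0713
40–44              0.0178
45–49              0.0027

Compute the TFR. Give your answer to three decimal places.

Sum of ASFRs = 0.0830 + 0.1870 + 0.2149 + 0.1551 + 0.0713 + 0.0178 + 0.0027 = 0.7318
TFR = 5 × 0.7318 = 3.659

3.659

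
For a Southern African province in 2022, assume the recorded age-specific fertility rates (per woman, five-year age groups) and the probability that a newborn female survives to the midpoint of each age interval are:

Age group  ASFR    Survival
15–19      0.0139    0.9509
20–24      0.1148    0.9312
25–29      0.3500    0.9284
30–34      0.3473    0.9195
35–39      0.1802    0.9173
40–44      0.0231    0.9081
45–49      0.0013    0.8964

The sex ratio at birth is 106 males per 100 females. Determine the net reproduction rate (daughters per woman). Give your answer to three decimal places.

2.310

Proportion female at birth = 100 / (100 + 106) = 0.48544.
Each age group contributes 5 × ASFR × survival:
  15–19: 5 × 0.0139 × 0.9509 = 0.06609
  20–24: 5 × 0.1148 × 0.9312 = 0.53451
  25–29: 5 × 0.3500 × 0.9284 = 1.62470
  30–34: 5 × 0.3473 × 0.9195 = 1.59671
  35–39: 5 × 0.1802 × 0.9173 = 0.82649
  40–44: 5 × 0.0231 × 0.9081 = 0.10489
  45–49: 5 × 0.0013 × 0.8964 = 0.00583
Sum = 4.75922
NRR = 0.48544 × 4.75922 = 2.31032
With NRR above 1 the population is above replacement fertility.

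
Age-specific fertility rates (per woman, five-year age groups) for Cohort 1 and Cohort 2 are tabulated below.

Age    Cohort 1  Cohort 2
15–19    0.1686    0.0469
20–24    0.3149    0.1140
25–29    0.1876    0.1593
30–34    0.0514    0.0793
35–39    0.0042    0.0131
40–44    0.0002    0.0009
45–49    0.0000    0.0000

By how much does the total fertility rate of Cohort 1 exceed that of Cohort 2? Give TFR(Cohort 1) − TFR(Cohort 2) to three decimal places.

1.567

Cohort 1:
  Sum of ASFRs = 0.1686 + 0.3149 + 0.1876 + 0.0514 + 0.0042 + 0.0002 + 0.0000 = 0.7269
  TFR = 5 × 0.7269 = 3.6345
Cohort 2:
  Sum of ASFRs = 0.0469 + 0.1140 + 0.1593 + 0.0793 + 0.0131 + 0.0009 + 0.0000 = 0.4135
  TFR = 5 × 0.4135 = 2.0675
Difference = 3.6345 − 2.0675 = 1.567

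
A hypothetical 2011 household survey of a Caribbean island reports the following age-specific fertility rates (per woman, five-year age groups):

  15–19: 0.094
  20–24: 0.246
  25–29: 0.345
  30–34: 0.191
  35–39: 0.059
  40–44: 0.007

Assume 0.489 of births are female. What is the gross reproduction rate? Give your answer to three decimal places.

Proportion female at birth = 0.489.
Sum of ASFRs = 0.094 + 0.246 + 0.345 + 0.191 + 0.059 + 0.007 = 0.942
TFR = 5 × 0.942 = 4.71
GRR = 0.489 × 4.71 = 2.30319

2.303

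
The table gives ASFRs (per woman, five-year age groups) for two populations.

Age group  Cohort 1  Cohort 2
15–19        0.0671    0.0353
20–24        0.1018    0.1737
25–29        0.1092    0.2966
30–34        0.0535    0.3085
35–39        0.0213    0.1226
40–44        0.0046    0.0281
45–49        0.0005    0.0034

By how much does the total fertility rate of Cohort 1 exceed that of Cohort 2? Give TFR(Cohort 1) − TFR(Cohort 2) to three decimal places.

-3.051

Cohort 1:
  Sum of ASFRs = 0.0671 + 0.1018 + 0.1092 + 0.0535 + 0.0213 + 0.0046 + 0.0005 = 0.3580
  TFR = 5 × 0.3580 = 1.79
Cohort 2:
  Sum of ASFRs = 0.0353 + 0.1737 + 0.2966 + 0.3085 + 0.1226 + 0.0281 + 0.0034 = 0.9682
  TFR = 5 × 0.9682 = 4.841
Difference = 1.79 − 4.841 = -3.051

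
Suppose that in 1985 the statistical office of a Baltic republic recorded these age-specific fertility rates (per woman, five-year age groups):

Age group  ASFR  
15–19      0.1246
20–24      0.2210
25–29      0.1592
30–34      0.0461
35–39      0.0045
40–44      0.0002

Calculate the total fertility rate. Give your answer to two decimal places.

2.78

Sum of ASFRs = 0.1246 + 0.2210 + 0.1592 + 0.0461 + 0.0045 + 0.0002 = 0.5556
TFR = 5 × 0.5556 = 2.778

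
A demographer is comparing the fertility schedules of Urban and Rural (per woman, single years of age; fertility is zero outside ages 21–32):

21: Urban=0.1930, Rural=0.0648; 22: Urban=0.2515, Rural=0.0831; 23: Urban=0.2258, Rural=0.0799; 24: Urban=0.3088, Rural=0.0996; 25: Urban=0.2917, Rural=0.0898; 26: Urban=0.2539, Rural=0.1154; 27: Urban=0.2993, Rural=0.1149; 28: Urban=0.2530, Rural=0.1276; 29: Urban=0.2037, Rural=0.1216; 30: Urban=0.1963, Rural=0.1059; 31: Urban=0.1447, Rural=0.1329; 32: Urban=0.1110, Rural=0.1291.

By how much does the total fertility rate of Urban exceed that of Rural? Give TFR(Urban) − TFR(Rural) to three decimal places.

Urban:
  Sum of ASFRs = 0.1930 + 0.2515 + 0.2258 + 0.3088 + 0.2917 + 0.2539 + 0.2993 + 0.2530 + 0.2037 + 0.1963 + 0.1447 + 0.1110 = 2.7327
  TFR = 2.7327
Rural:
  Sum of ASFRs = 0.0648 + 0.0831 + 0.0799 + 0.0996 + 0.0898 + 0.1154 + 0.1149 + 0.1276 + 0.1216 + 0.1059 + 0.1329 + 0.1291 = 1.2646
  TFR = 1.2646
Difference = 2.7327 − 1.2646 = 1.4681

1.468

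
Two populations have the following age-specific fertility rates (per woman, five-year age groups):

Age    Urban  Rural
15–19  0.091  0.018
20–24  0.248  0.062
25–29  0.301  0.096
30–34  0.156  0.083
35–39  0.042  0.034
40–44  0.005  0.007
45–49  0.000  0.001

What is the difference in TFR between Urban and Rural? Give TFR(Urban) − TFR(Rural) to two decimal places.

2.71

Urban:
  Sum of ASFRs = 0.091 + 0.248 + 0.301 + 0.156 + 0.042 + 0.005 + 0.000 = 0.843
  TFR = 5 × 0.843 = 4.215
Rural:
  Sum of ASFRs = 0.018 + 0.062 + 0.096 + 0.083 + 0.034 + 0.007 + 0.001 = 0.301
  TFR = 5 × 0.301 = 1.505
Difference = 4.215 − 1.505 = 2.71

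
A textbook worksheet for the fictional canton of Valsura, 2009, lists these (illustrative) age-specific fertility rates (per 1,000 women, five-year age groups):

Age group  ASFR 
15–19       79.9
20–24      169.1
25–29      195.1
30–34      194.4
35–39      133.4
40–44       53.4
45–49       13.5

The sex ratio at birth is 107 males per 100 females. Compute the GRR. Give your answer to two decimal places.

2.03

Proportion female at birth = 100 / (100 + 107) = 0.48309.
Sum of ASFRs = 79.9 + 169.1 + 195.1 + 194.4 + 133.4 + 53.4 + 13.5 = 838.8
TFR = 5 × 838.8 / 1000 = 4.194
GRR = 0.48309 × 4.194 = 2.02608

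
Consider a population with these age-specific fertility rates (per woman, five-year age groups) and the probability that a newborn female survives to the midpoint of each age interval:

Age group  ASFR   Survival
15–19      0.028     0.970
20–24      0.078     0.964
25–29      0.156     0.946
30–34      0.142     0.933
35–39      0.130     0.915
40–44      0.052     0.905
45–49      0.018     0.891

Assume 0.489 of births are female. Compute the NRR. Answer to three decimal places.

1.380

Proportion female at birth = 0.489.
Each age group contributes 5 × ASFR × survival:
  15–19: 5 × 0.028 × 0.970 = 0.13580
  20–24: 5 × 0.078 × 0.964 = 0.37596
  25–29: 5 × 0.156 × 0.946 = 0.73788
  30–34: 5 × 0.142 × 0.933 = 0.66243
  35–39: 5 × 0.130 × 0.915 = 0.59475
  40–44: 5 × 0.052 × 0.905 = 0.23530
  45–49: 5 × 0.018 × 0.891 = 0.08019
Sum = 2.82231
NRR = 0.489 × 2.82231 = 1.38011
An NRR exceeding 1 indicates intrinsic growth under these rates.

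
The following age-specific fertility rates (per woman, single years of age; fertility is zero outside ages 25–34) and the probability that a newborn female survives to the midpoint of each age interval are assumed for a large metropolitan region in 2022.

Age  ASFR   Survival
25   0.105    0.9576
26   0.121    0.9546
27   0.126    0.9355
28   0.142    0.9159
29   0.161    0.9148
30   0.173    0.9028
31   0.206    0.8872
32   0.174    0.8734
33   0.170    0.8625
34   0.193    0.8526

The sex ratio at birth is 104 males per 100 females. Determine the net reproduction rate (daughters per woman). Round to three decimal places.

0.693

Proportion female at birth = 100 / (100 + 104) = 0.49020.
Per-age-group product (1 × ASFR × survival probability):
  25: 1 × 0.105 × 0.9576 = 0.10055
  26: 1 × 0.121 × 0.9546 = 0.11551
  27: 1 × 0.126 × 0.9355 = 0.11787
  28: 1 × 0.142 × 0.9159 = 0.13006
  29: 1 × 0.161 × 0.9148 = 0.14728
  30: 1 × 0.173 × 0.9028 = 0.15618
  31: 1 × 0.206 × 0.8872 = 0.18276
  32: 1 × 0.174 × 0.8734 = 0.15197
  33: 1 × 0.170 × 0.8625 = 0.14663
  34: 1 × 0.193 × 0.8526 = 0.16455
Sum = 1.41336
NRR = 0.49020 × 1.41336 = 0.69283
An NRR under 1 implies long-run decline under these rates.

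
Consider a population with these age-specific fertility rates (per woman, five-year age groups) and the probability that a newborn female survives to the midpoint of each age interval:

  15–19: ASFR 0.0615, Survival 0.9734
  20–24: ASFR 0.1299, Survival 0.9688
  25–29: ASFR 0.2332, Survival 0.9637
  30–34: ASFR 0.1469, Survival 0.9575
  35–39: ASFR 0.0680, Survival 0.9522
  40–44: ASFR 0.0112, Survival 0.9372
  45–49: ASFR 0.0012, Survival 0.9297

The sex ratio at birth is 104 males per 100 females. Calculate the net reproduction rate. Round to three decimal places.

1.538

Proportion female at birth = 100 / (100 + 104) = 0.49020.
Survival-weighted fertility by age (5·fₓ·Sₓ):
  15–19: 5 × 0.0615 × 0.9734 = 0.29932
  20–24: 5 × 0.1299 × 0.9688 = 0.62924
  25–29: 5 × 0.2332 × 0.9637 = 1.12367
  30–34: 5 × 0.1469 × 0.9575 = 0.70328
  35–39: 5 × 0.0680 × 0.9522 = 0.32375
  40–44: 5 × 0.0112 × 0.9372 = 0.05248
  45–49: 5 × 0.0012 × 0.9297 = 0.00558
Sum = 3.13732
NRR = 0.49020 × 3.13732 = 1.53791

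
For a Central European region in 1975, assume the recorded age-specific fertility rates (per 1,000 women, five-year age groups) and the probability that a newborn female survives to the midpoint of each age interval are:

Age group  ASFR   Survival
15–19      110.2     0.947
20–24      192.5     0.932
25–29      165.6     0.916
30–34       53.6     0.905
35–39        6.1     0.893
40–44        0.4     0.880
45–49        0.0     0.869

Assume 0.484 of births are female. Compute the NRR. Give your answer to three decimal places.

Proportion female at birth = 0.484.
Weighting each age-specific rate by interval width and survival:
  15–19: 5 × 110.2/1000 × 0.947 = 0.52180
  20–24: 5 × 192.5/1000 × 0.932 = 0.89705
  25–29: 5 × 165.6/1000 × 0.916 = 0.75845
  30–34: 5 × 53.6/1000 × 0.905 = 0.24254
  35–39: 5 × 6.1/1000 × 0.893 = 0.02724
  40–44: 5 × 0.4/1000 × 0.880 = 0.00176
  45–49: 5 × 0.0/1000 × 0.869 = 0.00000
Sum = 2.44884
NRR = 0.484 × 2.44884 = 1.18524
With NRR above 1 the population is above replacement fertility.

1.185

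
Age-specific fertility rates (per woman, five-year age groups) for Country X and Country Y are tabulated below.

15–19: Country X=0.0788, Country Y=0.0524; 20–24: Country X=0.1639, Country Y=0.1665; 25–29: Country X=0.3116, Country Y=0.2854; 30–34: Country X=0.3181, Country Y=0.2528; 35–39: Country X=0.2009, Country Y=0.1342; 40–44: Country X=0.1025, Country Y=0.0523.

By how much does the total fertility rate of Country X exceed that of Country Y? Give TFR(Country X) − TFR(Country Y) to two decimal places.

Country X:
  Sum of ASFRs = 0.0788 + 0.1639 + 0.3116 + 0.3181 + 0.2009 + 0.1025 = 1.1758
  TFR = 5 × 1.1758 = 5.879
Country Y:
  Sum of ASFRs = 0.0524 + 0.1665 + 0.2854 + 0.2528 + 0.1342 + 0.0523 = 0.9436
  TFR = 5 × 0.9436 = 4.718
Difference = 5.879 − 4.718 = 1.161

1.16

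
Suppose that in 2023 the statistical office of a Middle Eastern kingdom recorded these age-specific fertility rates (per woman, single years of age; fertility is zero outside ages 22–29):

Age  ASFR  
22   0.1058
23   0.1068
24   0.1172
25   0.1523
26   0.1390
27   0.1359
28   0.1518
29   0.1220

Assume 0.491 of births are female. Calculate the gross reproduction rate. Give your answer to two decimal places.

Proportion female at birth = 0.491.
Sum of ASFRs = 0.1058 + 0.1068 + 0.1172 + 0.1523 + 0.1390 + 0.1359 + 0.1518 + 0.1220 = 1.0308
TFR = 1.0308
GRR = 0.491 × 1.0308 = 0.50612

0.51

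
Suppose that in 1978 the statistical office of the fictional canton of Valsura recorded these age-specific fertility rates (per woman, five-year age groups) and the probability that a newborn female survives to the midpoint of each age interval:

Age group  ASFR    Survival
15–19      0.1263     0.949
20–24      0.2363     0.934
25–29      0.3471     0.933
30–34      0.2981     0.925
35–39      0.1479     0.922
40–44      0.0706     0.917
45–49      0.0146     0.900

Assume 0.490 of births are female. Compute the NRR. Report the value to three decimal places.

Proportion female at birth = 0.490.
Weighting each age-specific rate by interval width and survival:
  15–19: 5 × 0.1263 × 0.949 = 0.59929
  20–24: 5 × 0.2363 × 0.934 = 1.10352
  25–29: 5 × 0.3471 × 0.933 = 1.61922
  30–34: 5 × 0.2981 × 0.925 = 1.37871
  35–39: 5 × 0.1479 × 0.922 = 0.68182
  40–44: 5 × 0.0706 × 0.917 = 0.32370
  45–49: 5 × 0.0146 × 0.900 = 0.06570
Sum = 5.77196
NRR = 0.490 × 5.77196 = 2.82826
NRR > 1, so each generation more than replaces itself.

2.828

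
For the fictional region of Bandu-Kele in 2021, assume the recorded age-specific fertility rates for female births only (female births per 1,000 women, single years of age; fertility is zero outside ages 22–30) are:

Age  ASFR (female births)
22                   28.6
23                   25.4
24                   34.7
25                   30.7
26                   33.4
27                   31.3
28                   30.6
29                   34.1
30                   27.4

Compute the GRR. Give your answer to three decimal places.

Sum of female ASFRs = 28.6 + 25.4 + 34.7 + 30.7 + 33.4 + 31.3 + 30.6 + 34.1 + 27.4 = 276.2
GRR = 276.2 / 1000 = 0.2762

0.276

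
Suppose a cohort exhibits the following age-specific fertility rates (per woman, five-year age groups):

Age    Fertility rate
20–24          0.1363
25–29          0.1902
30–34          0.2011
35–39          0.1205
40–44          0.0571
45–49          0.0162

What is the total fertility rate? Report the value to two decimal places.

Sum of ASFRs = 0.1363 + 0.1902 + 0.2011 + 0.1205 + 0.0571 + 0.0162 = 0.7214
TFR = 5 × 0.7214 = 3.607

3.61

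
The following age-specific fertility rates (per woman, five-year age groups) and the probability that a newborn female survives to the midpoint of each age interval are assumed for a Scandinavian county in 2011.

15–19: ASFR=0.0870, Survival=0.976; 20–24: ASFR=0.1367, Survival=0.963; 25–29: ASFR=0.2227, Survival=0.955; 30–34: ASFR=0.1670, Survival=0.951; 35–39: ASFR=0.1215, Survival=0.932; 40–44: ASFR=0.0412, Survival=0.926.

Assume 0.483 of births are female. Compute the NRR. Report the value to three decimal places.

1.786

Proportion female at birth = 0.483.
Each age group contributes 5 × ASFR × survival:
  15–19: 5 × 0.0870 × 0.976 = 0.42456
  20–24: 5 × 0.1367 × 0.963 = 0.65821
  25–29: 5 × 0.2227 × 0.955 = 1.06339
  30–34: 5 × 0.1670 × 0.951 = 0.79409
  35–39: 5 × 0.1215 × 0.932 = 0.56619
  40–44: 5 × 0.0412 × 0.926 = 0.19076
Sum = 3.69720
NRR = 0.483 × 3.69720 = 1.78575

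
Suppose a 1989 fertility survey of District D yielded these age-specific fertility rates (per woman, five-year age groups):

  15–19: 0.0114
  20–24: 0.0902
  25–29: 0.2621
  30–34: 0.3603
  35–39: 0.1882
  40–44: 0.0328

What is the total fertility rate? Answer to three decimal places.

Sum of ASFRs = 0.0114 + 0.0902 + 0.2621 + 0.3603 + 0.1882 + 0.0328 = 0.9450
TFR = 5 × 0.9450 = 4.725

4.725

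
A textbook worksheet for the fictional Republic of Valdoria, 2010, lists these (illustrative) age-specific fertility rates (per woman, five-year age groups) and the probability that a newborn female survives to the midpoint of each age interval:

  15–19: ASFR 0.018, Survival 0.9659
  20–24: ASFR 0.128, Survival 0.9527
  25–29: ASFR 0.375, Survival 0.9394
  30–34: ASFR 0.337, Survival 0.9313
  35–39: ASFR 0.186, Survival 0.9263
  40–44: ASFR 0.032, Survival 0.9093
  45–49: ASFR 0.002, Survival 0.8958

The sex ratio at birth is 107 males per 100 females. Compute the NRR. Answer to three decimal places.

Proportion female at birth = 100 / (100 + 107) = 0.48309.
Per-age-group product (5 × ASFR × survival probability):
  15–19: 5 × 0.018 × 0.9659 = 0.08693
  20–24: 5 × 0.128 × 0.9527 = 0.60973
  25–29: 5 × 0.375 × 0.9394 = 1.76138
  30–34: 5 × 0.337 × 0.9313 = 1.56924
  35–39: 5 × 0.186 × 0.9263 = 0.86146
  40–44: 5 × 0.032 × 0.9093 = 0.14549
  45–49: 5 × 0.002 × 0.8958 = 0.00896
Sum = 5.04319
NRR = 0.48309 × 5.04319 = 2.43631

2.436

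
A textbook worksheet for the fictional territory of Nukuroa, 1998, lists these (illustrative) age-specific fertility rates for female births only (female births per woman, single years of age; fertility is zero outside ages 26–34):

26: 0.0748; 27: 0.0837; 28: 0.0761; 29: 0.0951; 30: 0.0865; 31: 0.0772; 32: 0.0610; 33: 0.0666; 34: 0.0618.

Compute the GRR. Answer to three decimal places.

0.683

Sum of female ASFRs = 0.0748 + 0.0837 + 0.0761 + 0.0951 + 0.0865 + 0.0772 + 0.0610 + 0.0666 + 0.0618 = 0.6828
GRR = 0.6828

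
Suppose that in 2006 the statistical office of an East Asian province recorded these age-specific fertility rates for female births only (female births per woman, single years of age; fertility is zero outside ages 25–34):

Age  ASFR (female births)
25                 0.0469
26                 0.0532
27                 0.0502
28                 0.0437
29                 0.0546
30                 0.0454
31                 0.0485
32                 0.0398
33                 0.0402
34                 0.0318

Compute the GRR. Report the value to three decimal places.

Sum of female ASFRs = 0.0469 + 0.0532 + 0.0502 + 0.0437 + 0.0546 + 0.0454 + 0.0485 + 0.0398 + 0.0402 + 0.0318 = 0.4543
GRR = 0.4543

0.454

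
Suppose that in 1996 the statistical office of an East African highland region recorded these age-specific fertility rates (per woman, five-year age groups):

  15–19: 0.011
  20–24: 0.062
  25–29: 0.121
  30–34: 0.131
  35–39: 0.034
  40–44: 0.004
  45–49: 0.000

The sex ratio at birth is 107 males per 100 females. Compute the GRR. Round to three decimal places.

0.877

Proportion female at birth = 100 / (100 + 107) = 0.48309.
Sum of ASFRs = 0.011 + 0.062 + 0.121 + 0.131 + 0.034 + 0.004 + 0.000 = 0.363
TFR = 5 × 0.363 = 1.815
GRR = 0.48309 × 1.815 = 0.87681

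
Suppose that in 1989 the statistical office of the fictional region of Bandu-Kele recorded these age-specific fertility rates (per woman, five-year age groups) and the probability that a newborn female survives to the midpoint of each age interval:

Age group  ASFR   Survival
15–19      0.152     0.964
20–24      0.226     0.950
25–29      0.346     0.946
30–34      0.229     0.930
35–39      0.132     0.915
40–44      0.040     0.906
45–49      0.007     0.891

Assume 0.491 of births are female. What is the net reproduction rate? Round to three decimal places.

Proportion female at birth = 0.491.
Weighting each age-specific rate by interval width and survival:
  15–19: 5 × 0.152 × 0.964 = 0.73264
  20–24: 5 × 0.226 × 0.950 = 1.07350
  25–29: 5 × 0.346 × 0.946 = 1.63658
  30–34: 5 × 0.229 × 0.930 = 1.06485
  35–39: 5 × 0.132 × 0.915 = 0.60390
  40–44: 5 × 0.040 × 0.906 = 0.18120
  45–49: 5 × 0.007 × 0.891 = 0.03119
Sum = 5.32386
NRR = 0.491 × 5.32386 = 2.61402

2.614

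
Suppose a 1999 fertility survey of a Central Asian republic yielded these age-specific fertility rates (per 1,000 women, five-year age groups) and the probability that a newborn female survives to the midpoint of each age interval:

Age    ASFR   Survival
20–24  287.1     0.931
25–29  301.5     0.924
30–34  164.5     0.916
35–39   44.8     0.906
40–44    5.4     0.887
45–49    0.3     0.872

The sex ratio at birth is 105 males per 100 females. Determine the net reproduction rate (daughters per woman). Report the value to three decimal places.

1.810

Proportion female at birth = 100 / (100 + 105) = 0.48780.
Per-age-group product (5 × ASFR × survival probability):
  20–24: 5 × 287.1/1000 × 0.931 = 1.33645
  25–29: 5 × 301.5/1000 × 0.924 = 1.39293
  30–34: 5 × 164.5/1000 × 0.916 = 0.75341
  35–39: 5 × 44.8/1000 × 0.906 = 0.20294
  40–44: 5 × 5.4/1000 × 0.887 = 0.02395
  45–49: 5 × 0.3/1000 × 0.872 = 0.00131
Sum = 3.71099
NRR = 0.48780 × 3.71099 = 1.81022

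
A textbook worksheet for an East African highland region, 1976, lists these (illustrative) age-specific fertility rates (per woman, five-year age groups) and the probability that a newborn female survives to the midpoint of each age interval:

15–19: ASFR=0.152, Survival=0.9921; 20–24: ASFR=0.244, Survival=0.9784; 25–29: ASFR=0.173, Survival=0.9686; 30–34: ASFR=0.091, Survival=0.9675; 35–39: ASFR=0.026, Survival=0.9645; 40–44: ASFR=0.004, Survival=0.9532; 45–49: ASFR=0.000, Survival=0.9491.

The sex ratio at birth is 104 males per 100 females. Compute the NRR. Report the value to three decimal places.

Proportion female at birth = 100 / (100 + 104) = 0.49020.
Each age group contributes 5 × ASFR × survival:
  15–19: 5 × 0.152 × 0.9921 = 0.75400
  20–24: 5 × 0.244 × 0.9784 = 1.19365
  25–29: 5 × 0.173 × 0.9686 = 0.83784
  30–34: 5 × 0.091 × 0.9675 = 0.44021
  35–39: 5 × 0.026 × 0.9645 = 0.12539
  40–44: 5 × 0.004 × 0.9532 = 0.01906
  45–49: 5 × 0.000 × 0.9491 = 0.00000
Sum = 3.37015
NRR = 0.49020 × 3.37015 = 1.65205
An NRR exceeding 1 indicates intrinsic growth under these rates.

1.652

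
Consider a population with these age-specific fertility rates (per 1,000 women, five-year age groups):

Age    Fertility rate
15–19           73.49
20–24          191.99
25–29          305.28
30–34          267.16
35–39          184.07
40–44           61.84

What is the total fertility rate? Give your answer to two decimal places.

5.42

Sum of ASFRs = 73.49 + 191.99 + 305.28 + 267.16 + 184.07 + 61.84 = 1083.83
TFR = 5 × 1083.83 / 1000 = 5.41915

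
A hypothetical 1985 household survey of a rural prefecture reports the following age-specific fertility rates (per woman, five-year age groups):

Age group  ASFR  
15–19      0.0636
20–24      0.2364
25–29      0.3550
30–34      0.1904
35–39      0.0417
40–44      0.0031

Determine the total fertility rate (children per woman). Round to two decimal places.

Sum of ASFRs = 0.0636 + 0.2364 + 0.3550 + 0.1904 + 0.0417 + 0.0031 = 0.8902
TFR = 5 × 0.8902 = 4.451

4.45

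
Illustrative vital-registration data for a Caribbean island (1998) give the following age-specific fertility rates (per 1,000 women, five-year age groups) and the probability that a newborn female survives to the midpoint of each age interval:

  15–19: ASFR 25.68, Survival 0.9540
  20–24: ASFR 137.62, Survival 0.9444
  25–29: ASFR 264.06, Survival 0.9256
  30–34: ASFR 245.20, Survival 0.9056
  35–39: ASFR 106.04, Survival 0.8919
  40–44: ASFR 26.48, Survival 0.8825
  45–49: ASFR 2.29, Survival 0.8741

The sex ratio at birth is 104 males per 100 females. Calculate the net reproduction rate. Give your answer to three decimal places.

Proportion female at birth = 100 / (100 + 104) = 0.49020.
Per-age-group product (5 × ASFR × survival probability):
  15–19: 5 × 25.68/1000 × 0.9540 = 0.12249
  20–24: 5 × 137.62/1000 × 0.9444 = 0.64984
  25–29: 5 × 264.06/1000 × 0.9256 = 1.22207
  30–34: 5 × 245.20/1000 × 0.9056 = 1.11027
  35–39: 5 × 106.04/1000 × 0.8919 = 0.47289
  40–44: 5 × 26.48/1000 × 0.8825 = 0.11684
  45–49: 5 × 2.29/1000 × 0.8741 = 0.01001
Sum = 3.70441
NRR = 0.49020 × 3.70441 = 1.81590
With NRR above 1 the population is above replacement fertility.

1.816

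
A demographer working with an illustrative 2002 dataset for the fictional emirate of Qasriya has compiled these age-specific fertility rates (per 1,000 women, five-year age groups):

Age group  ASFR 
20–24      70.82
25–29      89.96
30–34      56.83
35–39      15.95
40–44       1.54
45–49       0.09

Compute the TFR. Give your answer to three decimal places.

Sum of ASFRs = 70.82 + 89.96 + 56.83 + 15.95 + 1.54 + 0.09 = 235.19
TFR = 5 × 235.19 / 1000 = 1.17595

1.176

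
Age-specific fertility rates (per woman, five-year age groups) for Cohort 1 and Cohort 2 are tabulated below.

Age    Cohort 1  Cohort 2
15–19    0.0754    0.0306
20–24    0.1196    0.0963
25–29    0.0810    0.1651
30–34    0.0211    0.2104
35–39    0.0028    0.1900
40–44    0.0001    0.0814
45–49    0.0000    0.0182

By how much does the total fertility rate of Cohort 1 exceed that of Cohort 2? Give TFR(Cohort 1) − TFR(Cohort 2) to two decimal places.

-2.46

Cohort 1:
  Sum of ASFRs = 0.0754 + 0.1196 + 0.0810 + 0.0211 + 0.0028 + 0.0001 + 0.0000 = 0.3000
  TFR = 5 × 0.3000 = 1.5
Cohort 2:
  Sum of ASFRs = 0.0306 + 0.0963 + 0.1651 + 0.2104 + 0.1900 + 0.0814 + 0.0182 = 0.7920
  TFR = 5 × 0.7920 = 3.96
Difference = 1.5 − 3.96 = -2.46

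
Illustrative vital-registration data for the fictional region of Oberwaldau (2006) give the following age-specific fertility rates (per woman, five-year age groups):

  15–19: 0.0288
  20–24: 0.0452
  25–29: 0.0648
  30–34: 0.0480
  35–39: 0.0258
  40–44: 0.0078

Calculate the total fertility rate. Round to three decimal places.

1.102

Sum of ASFRs = 0.0288 + 0.0452 + 0.0648 + 0.0480 + 0.0258 + 0.0078 = 0.2204
TFR = 5 × 0.2204 = 1.102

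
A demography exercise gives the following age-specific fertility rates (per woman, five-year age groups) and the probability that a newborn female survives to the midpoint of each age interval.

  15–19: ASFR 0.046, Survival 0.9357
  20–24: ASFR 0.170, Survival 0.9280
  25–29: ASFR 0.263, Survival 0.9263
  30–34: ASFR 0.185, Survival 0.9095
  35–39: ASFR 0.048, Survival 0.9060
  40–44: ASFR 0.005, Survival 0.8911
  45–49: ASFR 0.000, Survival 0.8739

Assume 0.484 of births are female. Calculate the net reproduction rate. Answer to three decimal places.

Proportion female at birth = 0.484.
Weighting each age-specific rate by interval width and survival:
  15–19: 5 × 0.046 × 0.9357 = 0.21521
  20–24: 5 × 0.170 × 0.9280 = 0.78880
  25–29: 5 × 0.263 × 0.9263 = 1.21808
  30–34: 5 × 0.185 × 0.9095 = 0.84129
  35–39: 5 × 0.048 × 0.9060 = 0.21744
  40–44: 5 × 0.005 × 0.8911 = 0.02228
  45–49: 5 × 0.000 × 0.8739 = 0.00000
Sum = 3.30310
NRR = 0.484 × 3.30310 = 1.59870

1.599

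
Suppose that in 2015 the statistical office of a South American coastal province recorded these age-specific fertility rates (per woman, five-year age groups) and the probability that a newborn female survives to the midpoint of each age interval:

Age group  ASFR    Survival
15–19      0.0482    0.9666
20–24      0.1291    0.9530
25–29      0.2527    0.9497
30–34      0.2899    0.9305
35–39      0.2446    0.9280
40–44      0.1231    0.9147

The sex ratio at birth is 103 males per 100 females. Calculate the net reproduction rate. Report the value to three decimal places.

2.510

Proportion female at birth = 100 / (100 + 103) = 0.49261.
Per-age-group product (5 × ASFR × survival probability):
  15–19: 5 × 0.0482 × 0.9666 = 0.23295
  20–24: 5 × 0.1291 × 0.9530 = 0.61516
  25–29: 5 × 0.2527 × 0.9497 = 1.19995
  30–34: 5 × 0.2899 × 0.9305 = 1.34876
  35–39: 5 × 0.2446 × 0.9280 = 1.13494
  40–44: 5 × 0.1231 × 0.9147 = 0.56300
Sum = 5.09476
NRR = 0.49261 × 5.09476 = 2.50973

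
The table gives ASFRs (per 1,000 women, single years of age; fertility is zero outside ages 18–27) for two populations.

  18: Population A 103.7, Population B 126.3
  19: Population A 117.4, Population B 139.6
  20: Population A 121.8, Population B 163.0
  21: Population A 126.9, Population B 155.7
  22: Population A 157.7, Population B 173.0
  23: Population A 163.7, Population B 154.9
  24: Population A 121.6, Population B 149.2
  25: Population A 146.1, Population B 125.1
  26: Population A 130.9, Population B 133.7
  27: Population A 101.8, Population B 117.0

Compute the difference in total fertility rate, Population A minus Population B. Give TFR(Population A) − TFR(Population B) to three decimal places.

-0.146

Population A:
  Sum of ASFRs = 103.7 + 117.4 + 121.8 + 126.9 + 157.7 + 163.7 + 121.6 + 146.1 + 130.9 + 101.8 = 1291.6
  TFR = 1291.6 / 1000 = 1.2916
Population B:
  Sum of ASFRs = 126.3 + 139.6 + 163.0 + 155.7 + 173.0 + 154.9 + 149.2 + 125.1 + 133.7 + 117.0 = 1437.5
  TFR = 1437.5 / 1000 = 1.4375
Difference = 1.2916 − 1.4375 = -0.1459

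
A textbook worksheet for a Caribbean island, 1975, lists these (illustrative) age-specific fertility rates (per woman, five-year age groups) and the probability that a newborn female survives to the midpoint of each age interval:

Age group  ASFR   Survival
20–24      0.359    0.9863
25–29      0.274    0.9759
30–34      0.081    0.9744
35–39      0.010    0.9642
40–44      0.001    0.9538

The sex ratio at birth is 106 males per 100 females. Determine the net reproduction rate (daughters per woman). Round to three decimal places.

Proportion female at birth = 100 / (100 + 106) = 0.48544.
Weighting each age-specific rate by interval width and survival:
  20–24: 5 × 0.359 × 0.9863 = 1.77041
  25–29: 5 × 0.274 × 0.9759 = 1.33698
  30–34: 5 × 0.081 × 0.9744 = 0.39463
  35–39: 5 × 0.010 × 0.9642 = 0.04821
  40–44: 5 × 0.001 × 0.9538 = 0.00477
Sum = 3.55500
NRR = 0.48544 × 3.55500 = 1.72574

1.726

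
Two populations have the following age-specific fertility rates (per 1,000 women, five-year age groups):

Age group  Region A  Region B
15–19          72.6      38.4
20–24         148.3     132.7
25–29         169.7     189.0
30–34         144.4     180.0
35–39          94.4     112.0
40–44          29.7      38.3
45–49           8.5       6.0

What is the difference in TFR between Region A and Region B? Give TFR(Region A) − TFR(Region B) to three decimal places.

-0.144

Region A:
  Sum of ASFRs = 72.6 + 148.3 + 169.7 + 144.4 + 94.4 + 29.7 + 8.5 = 667.6
  TFR = 5 × 667.6 / 1000 = 3.338
Region B:
  Sum of ASFRs = 38.4 + 132.7 + 189.0 + 180.0 + 112.0 + 38.3 + 6.0 = 696.4
  TFR = 5 × 696.4 / 1000 = 3.482
Difference = 3.338 − 3.482 = -0.144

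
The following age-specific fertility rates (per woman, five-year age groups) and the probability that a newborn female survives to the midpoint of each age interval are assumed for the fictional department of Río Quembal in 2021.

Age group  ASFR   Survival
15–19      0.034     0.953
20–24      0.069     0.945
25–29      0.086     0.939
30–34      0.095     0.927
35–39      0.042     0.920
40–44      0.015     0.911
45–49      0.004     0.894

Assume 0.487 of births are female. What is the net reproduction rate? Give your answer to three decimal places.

Proportion female at birth = 0.487.
Each age group contributes 5 × ASFR × survival:
  15–19: 5 × 0.034 × 0.953 = 0.16201
  20–24: 5 × 0.069 × 0.945 = 0.32603
  25–29: 5 × 0.086 × 0.939 = 0.40377
  30–34: 5 × 0.095 × 0.927 = 0.44033
  35–39: 5 × 0.042 × 0.920 = 0.19320
  40–44: 5 × 0.015 × 0.911 = 0.06833
  45–49: 5 × 0.004 × 0.894 = 0.01788
Sum = 1.61155
NRR = 0.487 × 1.61155 = 0.78482

0.785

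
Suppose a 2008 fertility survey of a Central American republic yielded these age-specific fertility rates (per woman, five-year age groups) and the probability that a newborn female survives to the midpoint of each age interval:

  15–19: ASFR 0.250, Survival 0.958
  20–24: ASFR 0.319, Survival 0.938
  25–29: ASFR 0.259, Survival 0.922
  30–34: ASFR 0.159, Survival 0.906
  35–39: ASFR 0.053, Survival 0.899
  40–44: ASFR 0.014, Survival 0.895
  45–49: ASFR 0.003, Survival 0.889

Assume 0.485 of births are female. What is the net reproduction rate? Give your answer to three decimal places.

Proportion female at birth = 0.485.
Weighting each age-specific rate by interval width and survival:
  15–19: 5 × 0.250 × 0.958 = 1.19750
  20–24: 5 × 0.319 × 0.938 = 1.49611
  25–29: 5 × 0.259 × 0.922 = 1.19399
  30–34: 5 × 0.159 × 0.906 = 0.72027
  35–39: 5 × 0.053 × 0.899 = 0.23824
  40–44: 5 × 0.014 × 0.895 = 0.06265
  45–49: 5 × 0.003 × 0.889 = 0.01334
Sum = 4.92210
NRR = 0.485 × 4.92210 = 2.38722
NRR > 1, so each generation more than replaces itself.

2.387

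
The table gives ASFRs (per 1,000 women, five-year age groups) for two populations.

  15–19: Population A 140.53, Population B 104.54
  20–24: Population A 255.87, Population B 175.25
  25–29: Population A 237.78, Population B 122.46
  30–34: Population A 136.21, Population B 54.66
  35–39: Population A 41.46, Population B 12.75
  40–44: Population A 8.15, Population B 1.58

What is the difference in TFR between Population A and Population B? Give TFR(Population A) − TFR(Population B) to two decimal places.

Population A:
  Sum of ASFRs = 140.53 + 255.87 + 237.78 + 136.21 + 41.46 + 8.15 = 820.00
  TFR = 5 × 820.00 / 1000 = 4.1
Population B:
  Sum of ASFRs = 104.54 + 175.25 + 122.46 + 54.66 + 12.75 + 1.58 = 471.24
  TFR = 5 × 471.24 / 1000 = 2.3562
Difference = 4.1 − 2.3562 = 1.7438

1.74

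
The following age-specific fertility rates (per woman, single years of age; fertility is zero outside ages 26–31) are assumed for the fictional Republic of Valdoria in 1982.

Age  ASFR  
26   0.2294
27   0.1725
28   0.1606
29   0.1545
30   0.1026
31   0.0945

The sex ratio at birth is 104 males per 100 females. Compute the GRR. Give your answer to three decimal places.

Proportion female at birth = 100 / (100 + 104) = 0.49020.
Sum of ASFRs = 0.2294 + 0.1725 + 0.1606 + 0.1545 + 0.1026 + 0.0945 = 0.9141
TFR = 0.9141
GRR = 0.49020 × 0.9141 = 0.44809

0.448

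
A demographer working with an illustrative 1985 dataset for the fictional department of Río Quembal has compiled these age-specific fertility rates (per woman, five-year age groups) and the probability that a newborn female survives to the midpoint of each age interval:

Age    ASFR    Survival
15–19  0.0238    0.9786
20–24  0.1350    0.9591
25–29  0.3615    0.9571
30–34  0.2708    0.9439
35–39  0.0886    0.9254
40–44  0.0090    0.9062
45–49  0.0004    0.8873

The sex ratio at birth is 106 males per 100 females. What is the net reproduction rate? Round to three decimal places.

2.051

Proportion female at birth = 100 / (100 + 106) = 0.48544.
Survival-weighted fertility by age (5·fₓ·Sₓ):
  15–19: 5 × 0.0238 × 0.9786 = 0.11645
  20–24: 5 × 0.1350 × 0.9591 = 0.64739
  25–29: 5 × 0.3615 × 0.9571 = 1.72996
  30–34: 5 × 0.2708 × 0.9439 = 1.27804
  35–39: 5 × 0.0886 × 0.9254 = 0.40995
  40–44: 5 × 0.0090 × 0.9062 = 0.04078
  45–49: 5 × 0.0004 × 0.8873 = 0.00177
Sum = 4.22434
NRR = 0.48544 × 4.22434 = 2.05066
An NRR exceeding 1 indicates intrinsic growth under these rates.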